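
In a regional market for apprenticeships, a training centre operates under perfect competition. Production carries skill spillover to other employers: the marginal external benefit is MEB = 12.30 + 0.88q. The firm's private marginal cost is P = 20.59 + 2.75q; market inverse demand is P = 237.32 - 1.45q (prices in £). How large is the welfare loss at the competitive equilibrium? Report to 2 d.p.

DWL = £501.57

Market equilibrium (private): 20.59 + 2.75q = 237.32 - 1.45q → q_m = 51.6024.
Social marginal cost = private MC − MEB = 8.29 + 1.87q.
Set SMC = demand: 8.29 + 1.87q = 237.32 - 1.45q → q* = 68.9849.
Between q* and q_m the wedge demand − SMC runs linearly from 0 to MEB(q_m), so the loss is a triangle.
DWL = ½ × 17.3825 × 57.7101 = 501.5729.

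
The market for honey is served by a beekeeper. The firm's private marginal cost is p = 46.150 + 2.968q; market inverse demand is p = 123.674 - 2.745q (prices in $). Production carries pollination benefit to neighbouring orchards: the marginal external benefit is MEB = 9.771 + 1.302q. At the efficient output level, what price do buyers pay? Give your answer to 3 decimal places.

Social marginal cost = private MC − MEB = 36.379 + 1.666q.
Set SMC = demand: 36.379 + 1.666q = 123.674 - 2.745q → q* = 19.7903.
Consumer price on the demand curve at q*: 123.674 − 2.745×19.7903 = 69.3496.

P = $69.350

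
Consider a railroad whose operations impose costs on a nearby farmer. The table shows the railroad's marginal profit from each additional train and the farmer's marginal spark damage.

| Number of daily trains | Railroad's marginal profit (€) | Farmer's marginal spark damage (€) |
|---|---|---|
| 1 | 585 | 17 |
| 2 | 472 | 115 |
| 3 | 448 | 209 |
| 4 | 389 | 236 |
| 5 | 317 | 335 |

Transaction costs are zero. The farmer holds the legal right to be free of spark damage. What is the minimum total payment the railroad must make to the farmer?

€577

Efficient level: marginal profit ≥ marginal spark damage through level 4, so k* = 4.
With the farmer holding the right, the railroad must at least compensate total damage at k*: 17 + 115 + 209 + 236 = 577.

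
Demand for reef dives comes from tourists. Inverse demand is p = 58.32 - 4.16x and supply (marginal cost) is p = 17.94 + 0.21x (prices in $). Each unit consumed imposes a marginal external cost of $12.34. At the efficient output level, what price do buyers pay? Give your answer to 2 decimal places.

Social marginal benefit = demand − MEC = 45.98 - 4.16x.
Set SMB = MC: 45.98 - 4.16x = 17.94 + 0.21x → x* = 6.4165.
Consumer price on the demand curve at x*: 58.32 − 4.16×6.4165 = 31.6274.

P = $31.63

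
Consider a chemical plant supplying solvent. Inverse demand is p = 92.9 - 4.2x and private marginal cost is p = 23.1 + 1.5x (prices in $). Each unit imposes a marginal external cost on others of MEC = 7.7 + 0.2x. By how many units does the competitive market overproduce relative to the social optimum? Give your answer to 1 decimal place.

1.7 units

Market equilibrium (private): 23.1 + 1.5x = 92.9 - 4.2x → x_m = 12.2456.
Social marginal cost = private MC + MEC = 30.8 + 1.7x.
Set SMC = demand: 30.8 + 1.7x = 92.9 - 4.2x → x* = 10.5254.
Gap = |12.2456 − 10.5254| = 1.7202.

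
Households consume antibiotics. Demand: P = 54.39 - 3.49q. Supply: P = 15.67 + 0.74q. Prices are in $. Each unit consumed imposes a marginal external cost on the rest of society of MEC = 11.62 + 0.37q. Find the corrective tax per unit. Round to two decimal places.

tax = $13.80 per unit

Social marginal benefit = demand − MEC = 42.77 - 3.86q.
Set SMB = MC: 42.77 - 3.86q = 15.67 + 0.74q → q* = 5.8913.
The Pigouvian tax equals MEC at q*: 11.62 + 0.37×5.8913 = 13.7998.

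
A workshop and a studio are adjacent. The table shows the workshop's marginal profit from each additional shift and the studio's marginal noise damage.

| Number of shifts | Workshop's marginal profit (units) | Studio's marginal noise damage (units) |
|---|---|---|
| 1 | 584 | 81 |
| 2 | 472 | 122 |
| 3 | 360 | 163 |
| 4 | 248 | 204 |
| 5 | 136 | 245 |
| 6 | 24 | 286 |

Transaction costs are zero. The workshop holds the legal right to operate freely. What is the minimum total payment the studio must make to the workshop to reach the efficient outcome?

160

Left alone the workshop would choose level 6 (marginal profit stays positive).
Efficient level: k* = 4 (marginal profit ≥ marginal noise damage through 4).
The studio must at least cover the workshop's forgone profit from cutting 6→4: 136 + 24 = 160.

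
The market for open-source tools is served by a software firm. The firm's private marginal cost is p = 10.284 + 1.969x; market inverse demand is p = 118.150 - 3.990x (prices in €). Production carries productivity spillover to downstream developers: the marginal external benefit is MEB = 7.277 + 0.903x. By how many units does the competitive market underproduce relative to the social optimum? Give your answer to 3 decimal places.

4.672 units

Market equilibrium (private): 10.284 + 1.969x = 118.150 - 3.990x → x_m = 18.1014.
Social marginal cost = private MC − MEB = 3.007 + 1.066x.
Set SMC = demand: 3.007 + 1.066x = 118.150 - 3.990x → x* = 22.7735.
Gap = |18.1014 − 22.7735| = 4.6721.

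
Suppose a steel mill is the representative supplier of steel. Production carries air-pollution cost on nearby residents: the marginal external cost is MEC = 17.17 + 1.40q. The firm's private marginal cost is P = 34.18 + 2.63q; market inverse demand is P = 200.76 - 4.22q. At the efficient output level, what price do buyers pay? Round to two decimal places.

P = 124.33

Social marginal cost = private MC + MEC = 51.35 + 4.03q.
Set SMC = demand: 51.35 + 4.03q = 200.76 - 4.22q → q* = 18.1103.
Consumer price on the demand curve at q*: 200.76 − 4.22×18.1103 = 124.3345.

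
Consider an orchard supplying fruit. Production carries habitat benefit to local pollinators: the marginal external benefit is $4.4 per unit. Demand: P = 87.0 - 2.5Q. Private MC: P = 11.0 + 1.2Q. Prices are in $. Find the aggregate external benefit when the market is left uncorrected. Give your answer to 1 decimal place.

$90.4

Market equilibrium (private): 11.0 + 1.2Q = 87.0 - 2.5Q → Q_m = 20.5405.
Total external benefit = MEB × Q_m = 4.4 × 20.5405 = 90.3782.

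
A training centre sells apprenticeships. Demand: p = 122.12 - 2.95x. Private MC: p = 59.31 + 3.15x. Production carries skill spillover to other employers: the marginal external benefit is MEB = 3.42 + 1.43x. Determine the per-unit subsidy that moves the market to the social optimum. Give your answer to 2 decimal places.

subsidy = 23.70 per unit

Social marginal cost = private MC − MEB = 55.89 + 1.72x.
Set SMC = demand: 55.89 + 1.72x = 122.12 - 2.95x → x* = 14.1820.
The Pigouvian subsidy equals MEB at x*: 3.42 + 1.43×14.1820 = 23.7003.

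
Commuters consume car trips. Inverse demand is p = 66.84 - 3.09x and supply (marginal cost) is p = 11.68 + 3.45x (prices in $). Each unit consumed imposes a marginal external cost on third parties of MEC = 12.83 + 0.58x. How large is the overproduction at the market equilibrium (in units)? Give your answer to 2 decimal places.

Market equilibrium (private): 11.68 + 3.45x = 66.84 - 3.09x → x_m = 8.4343.
Social marginal benefit = demand − MEC = 54.01 - 3.67x.
Set SMB = MC: 54.01 - 3.67x = 11.68 + 3.45x → x* = 5.9452.
Gap = |8.4343 − 5.9452| = 2.4891.

2.49 units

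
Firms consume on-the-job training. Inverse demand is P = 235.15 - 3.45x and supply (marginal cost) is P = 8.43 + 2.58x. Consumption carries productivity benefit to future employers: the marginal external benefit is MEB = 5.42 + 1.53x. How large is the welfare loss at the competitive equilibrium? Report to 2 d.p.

Market equilibrium (private): 8.43 + 2.58x = 235.15 - 3.45x → x_m = 37.5987.
Social marginal benefit = demand + MEB = 240.57 - 1.92x.
Set SMB = MC: 240.57 - 1.92x = 8.43 + 2.58x → x* = 51.5867.
Height of the DWL triangle at x_m is SMB(x_m) − MC(x_m) = MEB(x_m) = 62.9460.
DWL = ½ × 13.9880 × 62.9460 = 440.2443.

DWL = 440.24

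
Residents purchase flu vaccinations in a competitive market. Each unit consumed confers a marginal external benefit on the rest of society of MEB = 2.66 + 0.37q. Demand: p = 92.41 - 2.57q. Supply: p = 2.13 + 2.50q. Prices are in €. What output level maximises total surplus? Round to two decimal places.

q* = 19.77

Social marginal benefit = demand + MEB = 95.07 - 2.20q.
Set SMB = MC: 95.07 - 2.20q = 2.13 + 2.50q → q* = 19.7745.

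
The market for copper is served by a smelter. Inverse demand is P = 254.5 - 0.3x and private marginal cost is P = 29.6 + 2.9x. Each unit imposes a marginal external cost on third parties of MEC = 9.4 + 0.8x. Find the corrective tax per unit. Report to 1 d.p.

tax = 52.5 per unit

Social marginal cost = private MC + MEC = 39.0 + 3.7x.
Set SMC = demand: 39.0 + 3.7x = 254.5 - 0.3x → x* = 53.8750.
The Pigouvian tax equals MEC at x*: 9.4 + 0.8×53.8750 = 52.5000.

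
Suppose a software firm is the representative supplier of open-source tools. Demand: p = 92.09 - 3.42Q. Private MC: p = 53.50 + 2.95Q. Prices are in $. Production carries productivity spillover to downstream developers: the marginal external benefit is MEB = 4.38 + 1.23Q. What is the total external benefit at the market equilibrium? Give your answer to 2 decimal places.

$49.11

Market equilibrium (private): 53.50 + 2.95Q = 92.09 - 3.42Q → Q_m = 6.0581.
Total external benefit = ∫₀^{Q_m} (4.38 + 1.23Q) dQ = 4.38×6.0581 + ½×1.23×6.0581² = 49.1053.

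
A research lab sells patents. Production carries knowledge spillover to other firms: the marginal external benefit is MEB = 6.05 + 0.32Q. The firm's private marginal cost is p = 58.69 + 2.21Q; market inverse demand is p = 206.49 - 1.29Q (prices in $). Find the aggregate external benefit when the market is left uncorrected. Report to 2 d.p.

Market equilibrium (private): 58.69 + 2.21Q = 206.49 - 1.29Q → Q_m = 42.2286.
Total external benefit = ∫₀^{Q_m} (6.05 + 0.32Q) dQ = 6.05×42.2286 + ½×0.32×42.2286² = 540.8038.

$540.80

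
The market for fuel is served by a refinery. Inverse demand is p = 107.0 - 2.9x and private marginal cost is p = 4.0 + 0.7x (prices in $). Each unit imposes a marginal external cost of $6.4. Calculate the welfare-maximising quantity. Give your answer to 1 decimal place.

x* = 26.8

Social marginal cost = private MC + MEC = 10.4 + 0.7x.
Set SMC = demand: 10.4 + 0.7x = 107.0 - 2.9x → x* = 26.8333.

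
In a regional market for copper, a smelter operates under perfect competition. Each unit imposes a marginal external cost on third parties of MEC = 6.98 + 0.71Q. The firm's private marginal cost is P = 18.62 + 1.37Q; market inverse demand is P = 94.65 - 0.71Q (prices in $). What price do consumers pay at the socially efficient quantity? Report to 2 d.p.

Social marginal cost = private MC + MEC = 25.60 + 2.08Q.
Set SMC = demand: 25.60 + 2.08Q = 94.65 - 0.71Q → Q* = 24.7491.
Consumer price on the demand curve at Q*: 94.65 − 0.71×24.7491 = 77.0781.

P = $77.08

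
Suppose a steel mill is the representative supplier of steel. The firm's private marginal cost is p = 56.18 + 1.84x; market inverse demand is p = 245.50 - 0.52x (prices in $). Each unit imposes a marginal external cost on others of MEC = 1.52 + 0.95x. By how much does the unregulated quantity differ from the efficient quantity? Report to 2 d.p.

Market equilibrium (private): 56.18 + 1.84x = 245.50 - 0.52x → x_m = 80.2203.
Social marginal cost = private MC + MEC = 57.70 + 2.79x.
Set SMC = demand: 57.70 + 2.79x = 245.50 - 0.52x → x* = 56.7372.
Gap = |80.2203 − 56.7372| = 23.4831.

23.48 units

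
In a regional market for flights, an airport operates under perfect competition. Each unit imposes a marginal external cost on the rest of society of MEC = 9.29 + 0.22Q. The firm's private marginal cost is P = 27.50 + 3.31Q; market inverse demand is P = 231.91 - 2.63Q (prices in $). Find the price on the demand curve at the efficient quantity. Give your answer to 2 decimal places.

P = $148.60

Social marginal cost = private MC + MEC = 36.79 + 3.53Q.
Set SMC = demand: 36.79 + 3.53Q = 231.91 - 2.63Q → Q* = 31.6753.
Consumer price on the demand curve at Q*: 231.91 − 2.63×31.6753 = 148.6040.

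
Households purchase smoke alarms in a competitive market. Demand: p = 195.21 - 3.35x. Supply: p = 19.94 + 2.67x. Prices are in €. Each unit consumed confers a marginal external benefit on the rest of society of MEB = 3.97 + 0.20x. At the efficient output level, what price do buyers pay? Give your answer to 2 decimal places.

Social marginal benefit = demand + MEB = 199.18 - 3.15x.
Set SMB = MC: 199.18 - 3.15x = 19.94 + 2.67x → x* = 30.7973.
Consumer price on the demand curve at x*: 195.21 − 3.35×30.7973 = 92.0390.

P = €92.04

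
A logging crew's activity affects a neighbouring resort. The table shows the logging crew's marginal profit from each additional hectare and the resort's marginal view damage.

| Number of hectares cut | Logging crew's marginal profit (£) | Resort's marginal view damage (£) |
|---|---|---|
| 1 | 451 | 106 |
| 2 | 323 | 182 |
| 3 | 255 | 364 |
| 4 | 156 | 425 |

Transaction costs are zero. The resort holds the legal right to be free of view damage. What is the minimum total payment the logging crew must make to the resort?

Efficient level: marginal profit ≥ marginal view damage through level 2, so k* = 2.
With the resort holding the right, the logging crew must at least compensate total damage at k*: 106 + 182 = 288.

£288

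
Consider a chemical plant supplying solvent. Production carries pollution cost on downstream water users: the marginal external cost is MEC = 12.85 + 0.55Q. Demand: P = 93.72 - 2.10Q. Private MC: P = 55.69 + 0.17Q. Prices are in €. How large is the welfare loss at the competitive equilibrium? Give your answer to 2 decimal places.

Market equilibrium (private): 55.69 + 0.17Q = 93.72 - 2.10Q → Q_m = 16.7533.
Social marginal cost = private MC + MEC = 68.54 + 0.72Q.
Set SMC = demand: 68.54 + 0.72Q = 93.72 - 2.10Q → Q* = 8.9291.
The loss is the area between SMC and demand from Q* to Q_m; with linear curves that's a triangle of height MEC(Q_m).
DWL = ½ × 7.8242 × 22.0643 = 86.3177.

DWL = €86.32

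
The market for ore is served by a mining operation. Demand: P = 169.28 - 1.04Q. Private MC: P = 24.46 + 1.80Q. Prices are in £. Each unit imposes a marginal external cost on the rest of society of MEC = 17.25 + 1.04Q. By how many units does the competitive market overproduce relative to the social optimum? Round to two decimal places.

18.11 units

Market equilibrium (private): 24.46 + 1.80Q = 169.28 - 1.04Q → Q_m = 50.9930.
Social marginal cost = private MC + MEC = 41.71 + 2.84Q.
Set SMC = demand: 41.71 + 2.84Q = 169.28 - 1.04Q → Q* = 32.8789.
Gap = |50.9930 − 32.8789| = 18.1141.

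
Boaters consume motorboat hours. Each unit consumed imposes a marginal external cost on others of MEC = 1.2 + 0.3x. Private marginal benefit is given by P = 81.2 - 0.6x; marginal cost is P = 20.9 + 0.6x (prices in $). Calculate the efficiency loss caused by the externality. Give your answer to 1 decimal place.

Market equilibrium (private): 20.9 + 0.6x = 81.2 - 0.6x → x_m = 50.2500.
Social marginal benefit = demand − MEC = 80.0 - 0.9x.
Set SMB = MC: 80.0 - 0.9x = 20.9 + 0.6x → x* = 39.4000.
The loss is the area between SMB and MC from x* to x_m; with linear curves that's a triangle of height MEC(x_m).
DWL = ½ × 10.8500 × 16.2750 = 88.2919.

DWL = $88.3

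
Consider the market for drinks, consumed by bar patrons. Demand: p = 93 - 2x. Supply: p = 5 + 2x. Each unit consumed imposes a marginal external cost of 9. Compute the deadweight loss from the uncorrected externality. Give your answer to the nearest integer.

DWL = 10

Market equilibrium (private): 5 + 2x = 93 - 2x → x_m = 22.0000.
Social marginal benefit = demand − MEC = 84 - 2x.
Set SMB = MC: 84 - 2x = 5 + 2x → x* = 19.7500.
Height of the DWL triangle at x_m is MC(x_m) − SMB(x_m) = MEC(x_m) = 9.0000.
DWL = ½ × 2.2500 × 9.0000 = 10.1250.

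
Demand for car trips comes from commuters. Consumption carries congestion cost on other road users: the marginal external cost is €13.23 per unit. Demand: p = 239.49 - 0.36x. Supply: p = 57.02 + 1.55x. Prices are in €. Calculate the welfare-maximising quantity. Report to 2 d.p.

Social marginal benefit = demand − MEC = 226.26 - 0.36x.
Set SMB = MC: 226.26 - 0.36x = 57.02 + 1.55x → x* = 88.6073.

x* = 88.61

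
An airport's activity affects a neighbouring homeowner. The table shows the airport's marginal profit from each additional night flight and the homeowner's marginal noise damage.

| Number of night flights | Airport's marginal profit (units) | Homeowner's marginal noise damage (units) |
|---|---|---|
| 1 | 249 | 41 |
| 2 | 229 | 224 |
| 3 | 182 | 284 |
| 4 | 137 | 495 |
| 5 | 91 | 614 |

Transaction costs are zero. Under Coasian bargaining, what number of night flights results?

2

Bargaining reaches the level where marginal profit last exceeds marginal noise damage.
That holds through level 2 (229 ≥ 224) but not at 3 (182 < 284).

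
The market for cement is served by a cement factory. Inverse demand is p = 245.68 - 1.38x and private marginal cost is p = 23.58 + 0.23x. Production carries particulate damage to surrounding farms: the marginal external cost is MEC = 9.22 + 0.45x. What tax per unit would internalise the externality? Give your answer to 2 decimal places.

Social marginal cost = private MC + MEC = 32.80 + 0.68x.
Set SMC = demand: 32.80 + 0.68x = 245.68 - 1.38x → x* = 103.3398.
The Pigouvian tax equals MEC at x*: 9.22 + 0.45×103.3398 = 55.7229.

tax = 55.72 per unit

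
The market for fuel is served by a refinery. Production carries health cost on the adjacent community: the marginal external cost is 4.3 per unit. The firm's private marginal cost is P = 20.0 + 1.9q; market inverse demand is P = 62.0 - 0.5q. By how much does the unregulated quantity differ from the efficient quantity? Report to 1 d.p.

1.8 units

Market equilibrium (private): 20.0 + 1.9q = 62.0 - 0.5q → q_m = 17.5000.
Social marginal cost = private MC + MEC = 24.3 + 1.9q.
Set SMC = demand: 24.3 + 1.9q = 62.0 - 0.5q → q* = 15.7083.
Gap = |17.5000 − 15.7083| = 1.7917.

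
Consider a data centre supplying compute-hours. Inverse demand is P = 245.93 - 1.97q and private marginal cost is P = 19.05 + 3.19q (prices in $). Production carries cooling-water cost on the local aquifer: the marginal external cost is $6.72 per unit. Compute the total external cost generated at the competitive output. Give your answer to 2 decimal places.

$295.47

Market equilibrium (private): 19.05 + 3.19q = 245.93 - 1.97q → q_m = 43.9690.
Total external cost = MEC × q_m = 6.72 × 43.9690 = 295.4717.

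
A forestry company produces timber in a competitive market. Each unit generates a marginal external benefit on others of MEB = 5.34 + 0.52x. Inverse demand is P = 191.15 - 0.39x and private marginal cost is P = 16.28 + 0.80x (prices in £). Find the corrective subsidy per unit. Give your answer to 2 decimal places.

subsidy = £145.20 per unit

Social marginal cost = private MC − MEB = 10.94 + 0.28x.
Set SMC = demand: 10.94 + 0.28x = 191.15 - 0.39x → x* = 268.9701.
The Pigouvian subsidy equals MEB at x*: 5.34 + 0.52×268.9701 = 145.2045.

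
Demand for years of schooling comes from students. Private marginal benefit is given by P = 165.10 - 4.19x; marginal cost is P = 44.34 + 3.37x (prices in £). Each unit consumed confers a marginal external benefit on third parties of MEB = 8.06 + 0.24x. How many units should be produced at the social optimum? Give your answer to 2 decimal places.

Social marginal benefit = demand + MEB = 173.16 - 3.95x.
Set SMB = MC: 173.16 - 3.95x = 44.34 + 3.37x → x* = 17.5984.

x* = 17.60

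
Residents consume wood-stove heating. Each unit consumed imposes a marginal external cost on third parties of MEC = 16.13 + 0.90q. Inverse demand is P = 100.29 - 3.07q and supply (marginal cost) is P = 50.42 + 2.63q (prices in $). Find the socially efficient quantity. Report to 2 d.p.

Social marginal benefit = demand − MEC = 84.16 - 3.97q.
Set SMB = MC: 84.16 - 3.97q = 50.42 + 2.63q → q* = 5.1121.

q* = 5.11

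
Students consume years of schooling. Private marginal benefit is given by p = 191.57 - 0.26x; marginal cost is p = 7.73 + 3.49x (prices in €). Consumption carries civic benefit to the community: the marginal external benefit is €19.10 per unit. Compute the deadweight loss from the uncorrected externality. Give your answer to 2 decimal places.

DWL = €48.64

Market equilibrium (private): 7.73 + 3.49x = 191.57 - 0.26x → x_m = 49.0240.
Social marginal benefit = demand + MEB = 210.67 - 0.26x.
Set SMB = MC: 210.67 - 0.26x = 7.73 + 3.49x → x* = 54.1173.
The welfare-loss triangle has base |x_m − x*| and height MEB(x_m) (the vertical gap between SMB and MC is zero at x* and MEB at x_m).
DWL = ½ × 5.0933 × 19.1000 = 48.6410.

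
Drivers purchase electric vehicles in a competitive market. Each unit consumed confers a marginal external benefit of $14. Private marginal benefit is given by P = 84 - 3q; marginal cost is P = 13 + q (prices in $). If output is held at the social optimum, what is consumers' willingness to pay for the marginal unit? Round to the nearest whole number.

P = $20

Social marginal benefit = demand + MEB = 98 - 3q.
Set SMB = MC: 98 - 3q = 13 + q → q* = 21.2500.
Consumer price on the demand curve at q*: 84 − 3×21.2500 = 20.2500.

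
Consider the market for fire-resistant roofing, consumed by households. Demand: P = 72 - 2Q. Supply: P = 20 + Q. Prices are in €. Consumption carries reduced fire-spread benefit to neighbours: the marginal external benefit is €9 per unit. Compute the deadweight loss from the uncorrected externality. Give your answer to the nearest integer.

Market equilibrium (private): 20 + Q = 72 - 2Q → Q_m = 17.3333.
Social marginal benefit = demand + MEB = 81 - 2Q.
Set SMB = MC: 81 - 2Q = 20 + Q → Q* = 20.3333.
The loss is the area between SMB and MC from Q* to Q_m; with linear curves that's a triangle of height MEB(Q_m).
DWL = ½ × 3.0000 × 9.0000 = 13.5000.

DWL = €14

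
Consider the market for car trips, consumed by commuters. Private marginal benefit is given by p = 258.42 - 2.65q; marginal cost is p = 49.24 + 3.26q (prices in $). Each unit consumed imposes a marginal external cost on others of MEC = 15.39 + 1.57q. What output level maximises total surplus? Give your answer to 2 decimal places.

q* = 25.91

Social marginal benefit = demand − MEC = 243.03 - 4.22q.
Set SMB = MC: 243.03 - 4.22q = 49.24 + 3.26q → q* = 25.9078.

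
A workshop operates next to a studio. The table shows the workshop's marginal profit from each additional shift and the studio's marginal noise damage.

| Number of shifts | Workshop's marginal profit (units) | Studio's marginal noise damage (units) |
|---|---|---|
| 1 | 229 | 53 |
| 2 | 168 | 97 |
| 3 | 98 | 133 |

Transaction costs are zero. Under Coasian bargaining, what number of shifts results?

Bargaining reaches the level where marginal profit last exceeds marginal noise damage.
That holds through level 2 (168 ≥ 97) but not at 3 (98 < 133).

2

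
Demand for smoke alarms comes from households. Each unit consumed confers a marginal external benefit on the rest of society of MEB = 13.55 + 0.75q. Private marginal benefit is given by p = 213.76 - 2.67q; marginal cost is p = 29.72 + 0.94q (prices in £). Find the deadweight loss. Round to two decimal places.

DWL = £468.83

Market equilibrium (private): 29.72 + 0.94q = 213.76 - 2.67q → q_m = 50.9806.
Social marginal benefit = demand + MEB = 227.31 - 1.92q.
Set SMB = MC: 227.31 - 1.92q = 29.72 + 0.94q → q* = 69.0874.
Between q* and q_m the wedge SMB − MC runs linearly from 0 to MEB(q_m), so the loss is a triangle.
DWL = ½ × 18.1068 × 51.7855 = 468.8348.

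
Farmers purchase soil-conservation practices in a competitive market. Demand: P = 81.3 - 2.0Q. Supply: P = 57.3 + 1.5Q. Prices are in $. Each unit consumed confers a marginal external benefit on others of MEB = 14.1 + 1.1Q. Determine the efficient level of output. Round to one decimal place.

Q* = 15.9

Social marginal benefit = demand + MEB = 95.4 - 0.9Q.
Set SMB = MC: 95.4 - 0.9Q = 57.3 + 1.5Q → Q* = 15.8750.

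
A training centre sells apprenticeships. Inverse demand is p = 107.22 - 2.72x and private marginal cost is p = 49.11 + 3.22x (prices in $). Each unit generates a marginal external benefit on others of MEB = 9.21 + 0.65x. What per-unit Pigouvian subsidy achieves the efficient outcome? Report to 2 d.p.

subsidy = $17.48 per unit

Social marginal cost = private MC − MEB = 39.90 + 2.57x.
Set SMC = demand: 39.90 + 2.57x = 107.22 - 2.72x → x* = 12.7259.
The Pigouvian subsidy equals MEB at x*: 9.21 + 0.65×12.7259 = 17.4818.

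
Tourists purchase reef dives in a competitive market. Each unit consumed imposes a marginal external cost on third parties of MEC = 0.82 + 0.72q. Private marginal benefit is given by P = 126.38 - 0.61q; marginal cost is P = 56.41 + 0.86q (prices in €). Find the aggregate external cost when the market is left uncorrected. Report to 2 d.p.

Market equilibrium (private): 56.41 + 0.86q = 126.38 - 0.61q → q_m = 47.5986.
Total external cost = ∫₀^{q_m} (0.82 + 0.72q) dq = 0.82×47.5986 + ½×0.72×47.5986² = 854.6565.

€854.66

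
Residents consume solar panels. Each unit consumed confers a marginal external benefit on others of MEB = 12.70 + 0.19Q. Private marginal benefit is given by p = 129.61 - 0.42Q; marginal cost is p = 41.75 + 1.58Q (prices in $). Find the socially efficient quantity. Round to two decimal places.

Q* = 55.56

Social marginal benefit = demand + MEB = 142.31 - 0.23Q.
Set SMB = MC: 142.31 - 0.23Q = 41.75 + 1.58Q → Q* = 55.5580.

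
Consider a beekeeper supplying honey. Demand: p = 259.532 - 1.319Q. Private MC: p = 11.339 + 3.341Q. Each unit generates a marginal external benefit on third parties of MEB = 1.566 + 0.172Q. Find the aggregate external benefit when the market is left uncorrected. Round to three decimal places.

Market equilibrium (private): 11.339 + 3.341Q = 259.532 - 1.319Q → Q_m = 53.2603.
Total external benefit = ∫₀^{Q_m} (1.566 + 0.172Q) dQ = 1.566×53.2603 + ½×0.172×53.2603² = 327.3584.

327.358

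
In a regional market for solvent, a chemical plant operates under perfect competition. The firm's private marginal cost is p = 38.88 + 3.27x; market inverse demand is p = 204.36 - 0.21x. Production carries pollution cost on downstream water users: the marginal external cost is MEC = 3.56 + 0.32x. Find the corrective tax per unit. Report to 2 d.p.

Social marginal cost = private MC + MEC = 42.44 + 3.59x.
Set SMC = demand: 42.44 + 3.59x = 204.36 - 0.21x → x* = 42.6105.
The Pigouvian tax equals MEC at x*: 3.56 + 0.32×42.6105 = 17.1954.

tax = 17.20 per unit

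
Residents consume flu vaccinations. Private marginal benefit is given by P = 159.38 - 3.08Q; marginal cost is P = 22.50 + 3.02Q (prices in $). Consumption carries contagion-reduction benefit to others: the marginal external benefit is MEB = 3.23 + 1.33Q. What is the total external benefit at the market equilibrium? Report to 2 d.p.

Market equilibrium (private): 22.50 + 3.02Q = 159.38 - 3.08Q → Q_m = 22.4393.
Total external benefit = ∫₀^{Q_m} (3.23 + 1.33Q) dQ = 3.23×22.4393 + ½×1.33×22.4393² = 407.3212.

$407.32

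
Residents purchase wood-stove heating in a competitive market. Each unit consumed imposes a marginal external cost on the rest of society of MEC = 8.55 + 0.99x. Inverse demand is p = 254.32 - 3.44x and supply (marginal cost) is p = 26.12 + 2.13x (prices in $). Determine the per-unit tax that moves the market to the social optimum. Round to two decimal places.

Social marginal benefit = demand − MEC = 245.77 - 4.43x.
Set SMB = MC: 245.77 - 4.43x = 26.12 + 2.13x → x* = 33.4832.
The Pigouvian tax equals MEC at x*: 8.55 + 0.99×33.4832 = 41.6984.

tax = $41.70 per unit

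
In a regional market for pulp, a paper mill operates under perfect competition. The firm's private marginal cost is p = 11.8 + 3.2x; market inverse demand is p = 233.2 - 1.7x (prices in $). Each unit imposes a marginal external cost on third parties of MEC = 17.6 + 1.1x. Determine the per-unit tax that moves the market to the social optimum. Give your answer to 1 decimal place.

tax = $55.0 per unit

Social marginal cost = private MC + MEC = 29.4 + 4.3x.
Set SMC = demand: 29.4 + 4.3x = 233.2 - 1.7x → x* = 33.9667.
The Pigouvian tax equals MEC at x*: 17.6 + 1.1×33.9667 = 54.9634.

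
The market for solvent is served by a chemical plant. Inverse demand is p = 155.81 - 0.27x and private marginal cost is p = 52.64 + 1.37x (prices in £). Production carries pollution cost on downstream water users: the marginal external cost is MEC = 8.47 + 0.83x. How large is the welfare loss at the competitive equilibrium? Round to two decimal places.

Market equilibrium (private): 52.64 + 1.37x = 155.81 - 0.27x → x_m = 62.9085.
Social marginal cost = private MC + MEC = 61.11 + 2.20x.
Set SMC = demand: 61.11 + 2.20x = 155.81 - 0.27x → x* = 38.3401.
The welfare-loss triangle has base |x_m − x*| and height MEC(x_m) (the vertical gap between SMC and demand is zero at x* and MEC at x_m).
DWL = ½ × 24.5684 × 60.6841 = 745.4556.

DWL = £745.46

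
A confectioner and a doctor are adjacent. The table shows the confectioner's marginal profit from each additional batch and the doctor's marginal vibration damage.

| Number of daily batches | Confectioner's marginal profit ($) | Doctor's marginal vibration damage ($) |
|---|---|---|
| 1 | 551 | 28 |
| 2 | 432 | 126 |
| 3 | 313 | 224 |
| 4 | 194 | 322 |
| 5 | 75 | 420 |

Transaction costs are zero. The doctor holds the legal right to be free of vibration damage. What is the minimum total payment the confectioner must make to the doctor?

Efficient level: marginal profit ≥ marginal vibration damage through level 3, so k* = 3.
With the doctor holding the right, the confectioner must at least compensate total damage at k*: 28 + 126 + 224 = 378.

$378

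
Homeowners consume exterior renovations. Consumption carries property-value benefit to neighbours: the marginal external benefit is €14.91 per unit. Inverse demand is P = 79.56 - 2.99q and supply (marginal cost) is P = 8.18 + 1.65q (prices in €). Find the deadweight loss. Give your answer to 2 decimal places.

Market equilibrium (private): 8.18 + 1.65q = 79.56 - 2.99q → q_m = 15.3836.
Social marginal benefit = demand + MEB = 94.47 - 2.99q.
Set SMB = MC: 94.47 - 2.99q = 8.18 + 1.65q → q* = 18.5970.
The loss is the area between SMB and MC from q* to q_m; with linear curves that's a triangle of height MEB(q_m).
DWL = ½ × 3.2134 × 14.9100 = 23.9559.

DWL = €23.96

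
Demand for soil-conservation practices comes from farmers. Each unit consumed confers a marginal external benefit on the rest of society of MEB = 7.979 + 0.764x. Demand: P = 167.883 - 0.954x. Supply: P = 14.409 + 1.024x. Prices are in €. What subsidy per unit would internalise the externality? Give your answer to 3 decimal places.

subsidy = €109.585 per unit

Social marginal benefit = demand + MEB = 175.862 - 0.190x.
Set SMB = MC: 175.862 - 0.190x = 14.409 + 1.024x → x* = 132.9926.
The Pigouvian subsidy equals MEB at x*: 7.979 + 0.764×132.9926 = 109.5853.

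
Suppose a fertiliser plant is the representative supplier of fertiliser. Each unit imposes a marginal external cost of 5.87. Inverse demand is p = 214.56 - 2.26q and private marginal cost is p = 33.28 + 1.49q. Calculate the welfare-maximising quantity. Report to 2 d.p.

q* = 46.78

Social marginal cost = private MC + MEC = 39.15 + 1.49q.
Set SMC = demand: 39.15 + 1.49q = 214.56 - 2.26q → q* = 46.7760.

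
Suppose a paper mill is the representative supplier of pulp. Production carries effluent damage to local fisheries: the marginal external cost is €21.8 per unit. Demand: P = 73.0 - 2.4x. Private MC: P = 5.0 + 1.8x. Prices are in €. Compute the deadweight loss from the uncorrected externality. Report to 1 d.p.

DWL = €56.6

Market equilibrium (private): 5.0 + 1.8x = 73.0 - 2.4x → x_m = 16.1905.
Social marginal cost = private MC + MEC = 26.8 + 1.8x.
Set SMC = demand: 26.8 + 1.8x = 73.0 - 2.4x → x* = 11.0000.
Height of the DWL triangle at x_m is SMC(x_m) − demand(x_m) = MEC(x_m) = 21.8000.
DWL = ½ × 5.1905 × 21.8000 = 56.5765.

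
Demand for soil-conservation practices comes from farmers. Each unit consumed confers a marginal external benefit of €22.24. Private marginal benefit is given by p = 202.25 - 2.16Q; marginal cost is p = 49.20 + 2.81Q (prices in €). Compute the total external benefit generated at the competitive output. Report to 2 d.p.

€684.88

Market equilibrium (private): 49.20 + 2.81Q = 202.25 - 2.16Q → Q_m = 30.7948.
Total external benefit = MEB × Q_m = 22.24 × 30.7948 = 684.8764.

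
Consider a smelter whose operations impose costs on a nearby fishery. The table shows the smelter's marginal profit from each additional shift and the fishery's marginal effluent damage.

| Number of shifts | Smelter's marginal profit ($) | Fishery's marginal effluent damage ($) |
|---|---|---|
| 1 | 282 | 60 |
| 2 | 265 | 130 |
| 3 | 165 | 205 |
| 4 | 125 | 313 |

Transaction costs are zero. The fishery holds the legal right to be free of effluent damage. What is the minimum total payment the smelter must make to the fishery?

$190

Efficient level: marginal profit ≥ marginal effluent damage through level 2, so k* = 2.
With the fishery holding the right, the smelter must at least compensate total damage at k*: 60 + 130 = 190.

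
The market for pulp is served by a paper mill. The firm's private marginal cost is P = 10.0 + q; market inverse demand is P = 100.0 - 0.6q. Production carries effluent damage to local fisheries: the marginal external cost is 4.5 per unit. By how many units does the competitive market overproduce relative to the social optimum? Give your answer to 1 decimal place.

Market equilibrium (private): 10.0 + q = 100.0 - 0.6q → q_m = 56.2500.
Social marginal cost = private MC + MEC = 14.5 + q.
Set SMC = demand: 14.5 + q = 100.0 - 0.6q → q* = 53.4375.
Gap = |56.2500 − 53.4375| = 2.8125.

2.8 units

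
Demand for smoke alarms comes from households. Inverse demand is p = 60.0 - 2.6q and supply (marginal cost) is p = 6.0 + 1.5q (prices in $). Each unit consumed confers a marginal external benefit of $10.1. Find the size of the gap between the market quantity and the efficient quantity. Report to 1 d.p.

Market equilibrium (private): 6.0 + 1.5q = 60.0 - 2.6q → q_m = 13.1707.
Social marginal benefit = demand + MEB = 70.1 - 2.6q.
Set SMB = MC: 70.1 - 2.6q = 6.0 + 1.5q → q* = 15.6341.
Gap = |13.1707 − 15.6341| = 2.4634.

2.5 units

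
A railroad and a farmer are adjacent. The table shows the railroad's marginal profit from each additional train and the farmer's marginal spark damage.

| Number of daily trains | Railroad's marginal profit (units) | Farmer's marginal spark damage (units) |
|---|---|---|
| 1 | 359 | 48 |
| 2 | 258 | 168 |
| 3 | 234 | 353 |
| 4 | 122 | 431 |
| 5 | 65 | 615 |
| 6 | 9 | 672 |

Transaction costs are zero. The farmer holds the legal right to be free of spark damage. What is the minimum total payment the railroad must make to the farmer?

216

Efficient level: marginal profit ≥ marginal spark damage through level 2, so k* = 2.
With the farmer holding the right, the railroad must at least compensate total damage at k*: 48 + 168 = 216.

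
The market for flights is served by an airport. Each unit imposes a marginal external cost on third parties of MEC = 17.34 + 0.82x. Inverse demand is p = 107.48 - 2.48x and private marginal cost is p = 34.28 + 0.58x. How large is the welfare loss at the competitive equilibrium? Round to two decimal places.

DWL = 176.00

Market equilibrium (private): 34.28 + 0.58x = 107.48 - 2.48x → x_m = 23.9216.
Social marginal cost = private MC + MEC = 51.62 + 1.40x.
Set SMC = demand: 51.62 + 1.40x = 107.48 - 2.48x → x* = 14.3969.
The loss is the area between SMC and demand from x* to x_m; with linear curves that's a triangle of height MEC(x_m).
DWL = ½ × 9.5247 × 36.9557 = 175.9960.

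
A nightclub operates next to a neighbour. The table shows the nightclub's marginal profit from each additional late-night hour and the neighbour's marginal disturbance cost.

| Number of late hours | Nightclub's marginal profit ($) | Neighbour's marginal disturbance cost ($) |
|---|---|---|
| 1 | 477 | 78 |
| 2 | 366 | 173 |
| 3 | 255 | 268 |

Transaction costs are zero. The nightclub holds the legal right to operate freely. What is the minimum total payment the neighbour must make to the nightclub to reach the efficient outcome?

Left alone the nightclub would choose level 3 (marginal profit stays positive).
Efficient level: k* = 2 (marginal profit ≥ marginal disturbance cost through 2).
The neighbour must at least cover the nightclub's forgone profit from cutting 3→2: 255 = 255.

$255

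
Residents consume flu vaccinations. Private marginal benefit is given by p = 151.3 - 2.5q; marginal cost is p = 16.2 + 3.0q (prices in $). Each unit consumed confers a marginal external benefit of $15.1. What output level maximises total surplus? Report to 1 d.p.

Social marginal benefit = demand + MEB = 166.4 - 2.5q.
Set SMB = MC: 166.4 - 2.5q = 16.2 + 3.0q → q* = 27.3091.

q* = 27.3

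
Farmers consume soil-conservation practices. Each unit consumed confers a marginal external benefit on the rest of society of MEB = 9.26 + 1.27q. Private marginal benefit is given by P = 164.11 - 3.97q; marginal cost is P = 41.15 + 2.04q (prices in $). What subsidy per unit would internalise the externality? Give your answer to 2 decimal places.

Social marginal benefit = demand + MEB = 173.37 - 2.70q.
Set SMB = MC: 173.37 - 2.70q = 41.15 + 2.04q → q* = 27.8945.
The Pigouvian subsidy equals MEB at q*: 9.26 + 1.27×27.8945 = 44.6860.

subsidy = $44.69 per unit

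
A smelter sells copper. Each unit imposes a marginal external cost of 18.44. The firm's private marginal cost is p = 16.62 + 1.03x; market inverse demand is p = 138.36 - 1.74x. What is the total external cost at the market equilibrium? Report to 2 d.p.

810.43

Market equilibrium (private): 16.62 + 1.03x = 138.36 - 1.74x → x_m = 43.9495.
Total external cost = MEC × x_m = 18.44 × 43.9495 = 810.4288.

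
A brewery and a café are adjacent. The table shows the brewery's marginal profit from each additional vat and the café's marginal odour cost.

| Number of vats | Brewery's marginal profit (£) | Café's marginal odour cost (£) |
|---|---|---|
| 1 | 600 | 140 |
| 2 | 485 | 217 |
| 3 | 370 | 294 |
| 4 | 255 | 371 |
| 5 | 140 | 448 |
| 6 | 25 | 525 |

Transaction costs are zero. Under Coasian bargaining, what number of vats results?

Bargaining reaches the level where marginal profit last exceeds marginal odour cost.
That holds through level 3 (370 ≥ 294) but not at 4 (255 < 371).

3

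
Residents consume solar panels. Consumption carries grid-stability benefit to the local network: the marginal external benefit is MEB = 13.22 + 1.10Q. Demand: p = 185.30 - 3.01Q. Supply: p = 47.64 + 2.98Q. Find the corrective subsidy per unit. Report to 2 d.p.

subsidy = 47.16 per unit

Social marginal benefit = demand + MEB = 198.52 - 1.91Q.
Set SMB = MC: 198.52 - 1.91Q = 47.64 + 2.98Q → Q* = 30.8548.
The Pigouvian subsidy equals MEB at Q*: 13.22 + 1.10×30.8548 = 47.1603.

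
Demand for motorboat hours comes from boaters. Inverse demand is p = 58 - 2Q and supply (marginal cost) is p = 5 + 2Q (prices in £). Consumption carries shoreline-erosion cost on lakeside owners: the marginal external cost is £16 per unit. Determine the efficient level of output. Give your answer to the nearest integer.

Social marginal benefit = demand − MEC = 42 - 2Q.
Set SMB = MC: 42 - 2Q = 5 + 2Q → Q* = 9.2500.

Q* = 9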